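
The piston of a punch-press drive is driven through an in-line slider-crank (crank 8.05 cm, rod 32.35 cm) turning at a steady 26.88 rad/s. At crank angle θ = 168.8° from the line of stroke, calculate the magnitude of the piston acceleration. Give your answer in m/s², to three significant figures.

ω = 26.88 rad/s
x(θ) = r cosθ + √(L² − r² sin²θ); with ω constant, a = ω²·d²x/dθ².
d²x/dθ² = −r cosθ − r²(cos2θ)/√u − r⁴ sin²2θ/(4u^{3/2}),  u = L² − r² sin²θ = 0.104408 m².
Substituting r = 0.0805 m, L = 0.3235 m, θ = 168.8°: d²x/dθ² = +0.06038 m.
a = ω²·d²x/dθ² = (26.88)²·(+0.06038) = +43.626 m/s²;  |a| = 43.626 m/s².

43.6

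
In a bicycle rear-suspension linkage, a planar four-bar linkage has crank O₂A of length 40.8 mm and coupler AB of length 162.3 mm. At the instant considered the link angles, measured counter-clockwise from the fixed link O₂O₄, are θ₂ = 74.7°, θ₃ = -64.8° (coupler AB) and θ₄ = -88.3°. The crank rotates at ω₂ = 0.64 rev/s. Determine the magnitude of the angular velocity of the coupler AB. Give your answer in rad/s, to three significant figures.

0.741

ω₂ = 4.021 rad/s (from 0.64 rev/s).
Differentiating the loop-closure r₂e^{iθ₂}+r₃e^{iθ₃}=r₁+r₄e^{iθ₄} gives r₂ω₂e^{iθ₂}+r₃ω₃e^{iθ₃}=r₄ω₄e^{iθ₄}.
Eliminating the other unknown: ω₃ = r₂ω₂ sin(θ₄−θ₂) / [r₃ sin(θ₃−θ₄)].
Numerator sine = -0.29237; denominator sine = +0.39875.
Result = 0.0408·4.021·(-0.29237) / (0.1623·(+0.39875)) = -0.7412 rad/s; magnitude 0.7412 rad/s.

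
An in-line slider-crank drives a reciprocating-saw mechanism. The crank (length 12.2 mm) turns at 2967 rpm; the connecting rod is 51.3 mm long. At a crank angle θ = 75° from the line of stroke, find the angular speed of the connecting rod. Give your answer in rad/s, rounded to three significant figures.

19.6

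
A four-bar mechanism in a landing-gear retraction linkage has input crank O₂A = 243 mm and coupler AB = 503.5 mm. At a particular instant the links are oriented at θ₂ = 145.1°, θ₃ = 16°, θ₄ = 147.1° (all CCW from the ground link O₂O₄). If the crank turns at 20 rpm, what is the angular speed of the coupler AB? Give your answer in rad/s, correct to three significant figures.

ω₂ = 2.094 rad/s (from 20 rpm).
Differentiating the loop-closure r₂e^{iθ₂}+r₃e^{iθ₃}=r₁+r₄e^{iθ₄} gives r₂ω₂e^{iθ₂}+r₃ω₃e^{iθ₃}=r₄ω₄e^{iθ₄}.
Eliminating the other unknown: ω₃ = r₂ω₂ sin(θ₄−θ₂) / [r₃ sin(θ₃−θ₄)].
Numerator sine = +0.03490; denominator sine = -0.75356.
Result = 0.243·2.094·(+0.03490) / (0.5035·(-0.75356)) = -0.046813 rad/s; magnitude 0.046813 rad/s.

0.0468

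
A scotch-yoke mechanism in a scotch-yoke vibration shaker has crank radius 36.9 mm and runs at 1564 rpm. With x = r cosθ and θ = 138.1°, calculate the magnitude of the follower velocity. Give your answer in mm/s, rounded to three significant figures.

4040

ω = 163.8 rad/s (from 1564 rpm).
x = r cosθ ⇒ ẋ = −rω sinθ.
|v| = rω|sinθ| = 0.0369·163.8·|sin 138.1°| = 4.0361 m/s = 4036.1 mm/s.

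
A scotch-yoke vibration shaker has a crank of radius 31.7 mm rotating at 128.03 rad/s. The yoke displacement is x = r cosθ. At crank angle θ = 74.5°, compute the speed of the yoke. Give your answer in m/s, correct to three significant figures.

ω = 128 rad/s
x = r cosθ ⇒ ẋ = −rω sinθ.
|v| = rω|sinθ| = 0.0317·128·|sin 74.5°| = 3.9109 m/s.

3.91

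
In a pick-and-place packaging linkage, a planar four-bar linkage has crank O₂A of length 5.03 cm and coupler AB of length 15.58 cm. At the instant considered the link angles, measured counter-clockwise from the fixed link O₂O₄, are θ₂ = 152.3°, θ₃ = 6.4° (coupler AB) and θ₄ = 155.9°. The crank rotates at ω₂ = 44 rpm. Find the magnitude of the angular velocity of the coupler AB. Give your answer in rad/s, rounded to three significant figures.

0.184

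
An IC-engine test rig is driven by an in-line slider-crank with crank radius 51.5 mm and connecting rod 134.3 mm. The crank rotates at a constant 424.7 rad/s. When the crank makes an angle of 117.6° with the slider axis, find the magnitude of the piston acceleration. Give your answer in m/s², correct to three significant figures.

6360

ω = 424.7 rad/s
x(θ) = r cosθ + √(L² − r² sin²θ); with ω constant, a = ω²·d²x/dθ².
d²x/dθ² = −r cosθ − r²(cos2θ)/√u − r⁴ sin²2θ/(4u^{3/2}),  u = L² − r² sin²θ = 0.0159535 m².
Substituting r = 0.0515 m, L = 0.1343 m, θ = 117.6°: d²x/dθ² = +0.035255 m.
a = ω²·d²x/dθ² = (424.7)²·(+0.035255) = +6359 m/s²;  |a| = 6359 m/s².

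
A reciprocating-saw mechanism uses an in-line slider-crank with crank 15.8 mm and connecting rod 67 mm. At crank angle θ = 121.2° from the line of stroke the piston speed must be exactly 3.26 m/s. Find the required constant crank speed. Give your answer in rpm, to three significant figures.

2630

For an in-line slider-crank, |v_piston| = rω|sinθ|·[1 + r cosθ/√(L² − r² sin²θ)].
With r = 0.0158 m, L = 0.067 m, θ = 121.2°: the bracketed kinematic factor |dx/dθ| = 0.011829 m.
ω = v/|dx/dθ| = 3.26/0.011829 = 275.59 rad/s.
N = 60ω/(2π) = 2631.7 rpm.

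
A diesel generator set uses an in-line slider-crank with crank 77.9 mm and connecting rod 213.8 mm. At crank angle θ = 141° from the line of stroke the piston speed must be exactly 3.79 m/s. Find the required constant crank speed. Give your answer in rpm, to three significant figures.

1040

For an in-line slider-crank, |v_piston| = rω|sinθ|·[1 + r cosθ/√(L² − r² sin²θ)].
With r = 0.0779 m, L = 0.2138 m, θ = 141°: the bracketed kinematic factor |dx/dθ| = 0.034762 m.
ω = v/|dx/dθ| = 3.79/0.034762 = 109.03 rad/s.
N = 60ω/(2π) = 1041.1 rpm.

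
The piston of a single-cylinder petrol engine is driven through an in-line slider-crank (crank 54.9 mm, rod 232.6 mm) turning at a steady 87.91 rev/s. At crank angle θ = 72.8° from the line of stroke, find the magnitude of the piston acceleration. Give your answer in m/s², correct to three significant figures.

1620

ω = 2π·87.9 = 552.4 rad/s
x(θ) = r cosθ + √(L² − r² sin²θ); with ω constant, a = ω²·d²x/dθ².
d²x/dθ² = −r cosθ − r²(cos2θ)/√u − r⁴ sin²2θ/(4u^{3/2}),  u = L² − r² sin²θ = 0.0513523 m².
Substituting r = 0.0549 m, L = 0.2326 m, θ = 72.8°: d²x/dθ² = -0.0053223 m.
a = ω²·d²x/dθ² = (552.4)²·(-0.0053223) = -1623.8 m/s²;  |a| = 1623.8 m/s².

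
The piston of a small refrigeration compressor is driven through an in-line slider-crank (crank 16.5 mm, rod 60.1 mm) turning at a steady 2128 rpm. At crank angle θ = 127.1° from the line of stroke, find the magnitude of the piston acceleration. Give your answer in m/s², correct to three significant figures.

553

ω = 2π·2128/60 = 222.8 rad/s
x(θ) = r cosθ + √(L² − r² sin²θ); with ω constant, a = ω²·d²x/dθ².
d²x/dθ² = −r cosθ − r²(cos2θ)/√u − r⁴ sin²2θ/(4u^{3/2}),  u = L² − r² sin²θ = 0.00343882 m².
Substituting r = 0.0165 m, L = 0.0601 m, θ = 127.1°: d²x/dθ² = +0.011132 m.
a = ω²·d²x/dθ² = (222.8)²·(+0.011132) = +552.8 m/s²;  |a| = 552.8 m/s².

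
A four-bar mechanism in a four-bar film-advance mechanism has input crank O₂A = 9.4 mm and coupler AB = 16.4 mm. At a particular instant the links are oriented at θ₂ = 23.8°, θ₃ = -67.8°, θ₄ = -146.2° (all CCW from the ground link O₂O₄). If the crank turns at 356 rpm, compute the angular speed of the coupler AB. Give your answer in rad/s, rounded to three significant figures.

ω₂ = 37.28 rad/s (from 356 rpm).
Differentiating the loop-closure r₂e^{iθ₂}+r₃e^{iθ₃}=r₁+r₄e^{iθ₄} gives r₂ω₂e^{iθ₂}+r₃ω₃e^{iθ₃}=r₄ω₄e^{iθ₄}.
Eliminating the other unknown: ω₃ = r₂ω₂ sin(θ₄−θ₂) / [r₃ sin(θ₃−θ₄)].
Numerator sine = -0.17365; denominator sine = +0.97958.
Result = 0.0094·37.28·(-0.17365) / (0.0164·(+0.97958)) = -3.7879 rad/s; magnitude 3.7879 rad/s.

3.79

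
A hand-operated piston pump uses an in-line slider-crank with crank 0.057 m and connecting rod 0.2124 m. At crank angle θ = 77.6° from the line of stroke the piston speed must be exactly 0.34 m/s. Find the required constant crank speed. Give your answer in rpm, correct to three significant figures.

For an in-line slider-crank, |v_piston| = rω|sinθ|·[1 + r cosθ/√(L² − r² sin²θ)].
With r = 0.057 m, L = 0.2124 m, θ = 77.6°: the bracketed kinematic factor |dx/dθ| = 0.058995 m.
ω = v/|dx/dθ| = 0.34/0.058995 = 5.7632 rad/s.
N = 60ω/(2π) = 55.035 rpm.

55.0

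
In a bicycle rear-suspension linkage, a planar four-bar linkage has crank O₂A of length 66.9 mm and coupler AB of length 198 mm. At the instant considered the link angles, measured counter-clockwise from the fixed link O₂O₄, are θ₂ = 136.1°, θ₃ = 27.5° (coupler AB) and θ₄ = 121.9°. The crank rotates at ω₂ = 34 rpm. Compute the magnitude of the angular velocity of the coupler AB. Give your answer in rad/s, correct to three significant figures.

0.296

ω₂ = 3.56 rad/s (from 34 rpm).
Differentiating the loop-closure r₂e^{iθ₂}+r₃e^{iθ₃}=r₁+r₄e^{iθ₄} gives r₂ω₂e^{iθ₂}+r₃ω₃e^{iθ₃}=r₄ω₄e^{iθ₄}.
Eliminating the other unknown: ω₃ = r₂ω₂ sin(θ₄−θ₂) / [r₃ sin(θ₃−θ₄)].
Numerator sine = -0.24531; denominator sine = -0.99705.
Result = 0.0669·3.56·(-0.24531) / (0.198·(-0.99705)) = +0.29598 rad/s; magnitude 0.29598 rad/s.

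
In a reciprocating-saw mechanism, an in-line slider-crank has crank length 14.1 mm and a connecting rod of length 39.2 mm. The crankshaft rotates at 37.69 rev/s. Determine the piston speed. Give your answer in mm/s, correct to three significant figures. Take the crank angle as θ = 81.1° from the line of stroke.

ω = 2π·37.7 = 236.8 rad/s
For an in-line slider-crank, x = r cosθ + √(L² − r² sin²θ), so v = −rω sinθ·[1 + r cosθ/√(L² − r² sin²θ)].
With r = 0.0141 m, L = 0.0392 m, θ = 81.1°: √(L² − r² sin²θ) = 0.036641 m.
v = −0.0141·236.8·0.98796·[1 + 0.0141·0.15471/0.036641] = -3.4953 m/s.
|v| = 3.4953 m/s = 3495.3 mm/s.

3500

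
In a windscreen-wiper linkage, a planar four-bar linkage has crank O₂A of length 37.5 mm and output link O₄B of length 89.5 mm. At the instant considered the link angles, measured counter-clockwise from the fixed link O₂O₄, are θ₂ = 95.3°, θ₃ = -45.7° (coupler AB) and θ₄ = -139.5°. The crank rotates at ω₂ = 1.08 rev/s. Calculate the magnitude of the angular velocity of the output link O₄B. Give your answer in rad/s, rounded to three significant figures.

1.79

ω₂ = 6.786 rad/s (from 1.08 rev/s).
Differentiating the loop-closure r₂e^{iθ₂}+r₃e^{iθ₃}=r₁+r₄e^{iθ₄} gives r₂ω₂e^{iθ₂}+r₃ω₃e^{iθ₃}=r₄ω₄e^{iθ₄}.
Eliminating the other unknown: ω₄ = r₂ω₂ sin(θ₂−θ₃) / [r₄ sin(θ₄−θ₃)].
Numerator sine = +0.62932; denominator sine = -0.99780.
Result = 0.0375·6.786·(+0.62932) / (0.0895·(-0.99780)) = -1.7932 rad/s; magnitude 1.7932 rad/s.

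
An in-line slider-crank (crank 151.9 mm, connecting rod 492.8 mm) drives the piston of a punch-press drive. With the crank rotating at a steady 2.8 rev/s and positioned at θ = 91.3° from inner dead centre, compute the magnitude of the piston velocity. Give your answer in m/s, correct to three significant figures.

ω = 2π·2.8 = 17.59 rad/s
For an in-line slider-crank, x = r cosθ + √(L² − r² sin²θ), so v = −rω sinθ·[1 + r cosθ/√(L² − r² sin²θ)].
With r = 0.1519 m, L = 0.4928 m, θ = 91.3°: √(L² − r² sin²θ) = 0.46882 m.
v = −0.1519·17.59·0.99974·[1 + 0.1519·-0.02269/0.46882] = -2.652 m/s.
|v| = 2.652 m/s.

2.65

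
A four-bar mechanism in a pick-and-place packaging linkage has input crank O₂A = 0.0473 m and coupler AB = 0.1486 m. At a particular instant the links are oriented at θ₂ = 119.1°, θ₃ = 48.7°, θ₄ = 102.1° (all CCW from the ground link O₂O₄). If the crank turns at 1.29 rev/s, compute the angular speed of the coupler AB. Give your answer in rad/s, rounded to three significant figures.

0.940

ω₂ = 8.105 rad/s (from 1.29 rev/s).
Differentiating the loop-closure r₂e^{iθ₂}+r₃e^{iθ₃}=r₁+r₄e^{iθ₄} gives r₂ω₂e^{iθ₂}+r₃ω₃e^{iθ₃}=r₄ω₄e^{iθ₄}.
Eliminating the other unknown: ω₃ = r₂ω₂ sin(θ₄−θ₂) / [r₃ sin(θ₃−θ₄)].
Numerator sine = -0.29237; denominator sine = -0.80282.
Result = 0.0473·8.105·(-0.29237) / (0.1486·(-0.80282)) = +0.93957 rad/s; magnitude 0.93957 rad/s.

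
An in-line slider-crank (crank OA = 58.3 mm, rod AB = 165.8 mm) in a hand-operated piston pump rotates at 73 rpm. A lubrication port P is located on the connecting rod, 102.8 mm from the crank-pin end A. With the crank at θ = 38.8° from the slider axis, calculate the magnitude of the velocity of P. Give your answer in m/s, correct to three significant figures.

ω = 7.645 rad/s.  Crank-pin speed |V_A| = rω = 0.44568 m/s, perpendicular to OA.
Rod angle: sinφ = −(r/L) sinθ ⇒ φ = -12.729°; ω_rod = −rω cosθ/√(L²−r²sin²θ) = -2.1477 rad/s.
V_P = V_A + ω_rod × AP, with AP = 0.1028 m along the rod.
Components: V_Px = −rω sinθ − a·ω_rod·sinφ = -0.32791 m/s;  V_Py = rω cosθ + a·ω_rod·cosφ = +0.13198 m/s.
|V_P| = √(V_Px² + V_Py²) = 0.35347 m/s.

0.353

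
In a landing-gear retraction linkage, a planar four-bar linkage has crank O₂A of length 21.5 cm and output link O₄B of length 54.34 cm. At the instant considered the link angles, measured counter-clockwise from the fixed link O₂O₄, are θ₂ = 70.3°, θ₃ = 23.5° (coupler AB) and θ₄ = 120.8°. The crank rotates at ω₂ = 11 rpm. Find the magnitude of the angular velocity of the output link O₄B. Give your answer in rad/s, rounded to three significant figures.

0.335

ω₂ = 1.152 rad/s (from 11 rpm).
Differentiating the loop-closure r₂e^{iθ₂}+r₃e^{iθ₃}=r₁+r₄e^{iθ₄} gives r₂ω₂e^{iθ₂}+r₃ω₃e^{iθ₃}=r₄ω₄e^{iθ₄}.
Eliminating the other unknown: ω₄ = r₂ω₂ sin(θ₂−θ₃) / [r₄ sin(θ₄−θ₃)].
Numerator sine = +0.72897; denominator sine = +0.99189.
Result = 0.215·1.152·(+0.72897) / (0.5434·(+0.99189)) = +0.33495 rad/s; magnitude 0.33495 rad/s.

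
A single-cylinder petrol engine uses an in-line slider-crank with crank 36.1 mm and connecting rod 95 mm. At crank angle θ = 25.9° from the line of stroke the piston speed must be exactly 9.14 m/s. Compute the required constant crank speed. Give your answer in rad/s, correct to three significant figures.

For an in-line slider-crank, |v_piston| = rω|sinθ|·[1 + r cosθ/√(L² − r² sin²θ)].
With r = 0.0361 m, L = 0.095 m, θ = 25.9°: the bracketed kinematic factor |dx/dθ| = 0.021235 m.
ω = v/|dx/dθ| = 9.14/0.021235 = 430.43 rad/s.

430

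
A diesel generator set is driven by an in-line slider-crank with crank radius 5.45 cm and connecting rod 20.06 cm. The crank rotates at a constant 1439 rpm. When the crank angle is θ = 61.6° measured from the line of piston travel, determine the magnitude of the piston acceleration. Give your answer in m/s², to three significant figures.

ω = 2π·1439/60 = 150.7 rad/s
x(θ) = r cosθ + √(L² − r² sin²θ); with ω constant, a = ω²·d²x/dθ².
d²x/dθ² = −r cosθ − r²(cos2θ)/√u − r⁴ sin²2θ/(4u^{3/2}),  u = L² − r² sin²θ = 0.037942 m².
Substituting r = 0.0545 m, L = 0.2006 m, θ = 61.6°: d²x/dθ² = -0.017781 m.
a = ω²·d²x/dθ² = (150.7)²·(-0.017781) = -403.77 m/s²;  |a| = 403.77 m/s².

404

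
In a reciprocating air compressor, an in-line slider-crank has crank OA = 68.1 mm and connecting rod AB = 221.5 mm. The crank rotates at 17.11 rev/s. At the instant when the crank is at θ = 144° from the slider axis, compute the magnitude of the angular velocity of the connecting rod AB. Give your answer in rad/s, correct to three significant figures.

ω = 107.5 rad/s (converted from 17.11 rev/s).
The rod makes angle φ with the slider axis where L sinφ = r sinθ; differentiating, L cosφ·φ̇ = r ω cosθ.
L cosφ = √(L² − r² sin²θ) = 0.21785 m.
|ω_rod| = r ω |cosθ| / √(L² − r² sin²θ) = 0.0681·107.5·0.80902/0.21785 = 27.188 rad/s.

27.2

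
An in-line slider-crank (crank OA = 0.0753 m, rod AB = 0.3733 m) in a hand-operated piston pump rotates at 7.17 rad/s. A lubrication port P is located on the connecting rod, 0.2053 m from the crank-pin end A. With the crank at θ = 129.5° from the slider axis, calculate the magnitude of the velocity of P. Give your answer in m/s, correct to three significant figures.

0.417

ω = 7.17 rad/s.  Crank-pin speed |V_A| = rω = 0.5399 m/s, perpendicular to OA.
Rod angle: sinφ = −(r/L) sinθ ⇒ φ = -8.954°; ω_rod = −rω cosθ/√(L²−r²sin²θ) = +0.93131 rad/s.
V_P = V_A + ω_rod × AP, with AP = 0.2053 m along the rod.
Components: V_Px = −rω sinθ − a·ω_rod·sinφ = -0.38684 m/s;  V_Py = rω cosθ + a·ω_rod·cosφ = -0.15455 m/s.
|V_P| = √(V_Px² + V_Py²) = 0.41657 m/s.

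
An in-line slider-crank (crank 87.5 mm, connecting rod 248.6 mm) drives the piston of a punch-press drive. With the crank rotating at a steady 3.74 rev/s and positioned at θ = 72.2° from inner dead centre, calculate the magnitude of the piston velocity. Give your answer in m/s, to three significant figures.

2.18

ω = 2π·3.74 = 23.5 rad/s
For an in-line slider-crank, x = r cosθ + √(L² − r² sin²θ), so v = −rω sinθ·[1 + r cosθ/√(L² − r² sin²θ)].
With r = 0.0875 m, L = 0.2486 m, θ = 72.2°: √(L² − r² sin²θ) = 0.23422 m.
v = −0.0875·23.5·0.95213·[1 + 0.0875·0.30570/0.23422] = -2.1813 m/s.
|v| = 2.1813 m/s.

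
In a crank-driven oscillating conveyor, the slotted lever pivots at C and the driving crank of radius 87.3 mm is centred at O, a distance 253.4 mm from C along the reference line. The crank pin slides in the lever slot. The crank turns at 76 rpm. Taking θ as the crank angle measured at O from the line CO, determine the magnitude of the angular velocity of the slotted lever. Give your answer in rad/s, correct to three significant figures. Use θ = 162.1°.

3.60

ω = 7.959 rad/s (from 76 rpm).
Crank pin A relative to C: A = (d + r cosθ, r sinθ); lever angle φ = atan2(r sinθ, d + r cosθ).
Differentiating tanφ: φ̇ = rω(d cosθ + r)/(d² + r² + 2dr cosθ).
d² + r² + 2dr cosθ = |CA|² = 0.0297308 m²;  d cosθ + r = -0.15383 m.
|ω_lever| = |0.0873·7.959·-0.15383| / 0.0297308 = 3.595 rad/s.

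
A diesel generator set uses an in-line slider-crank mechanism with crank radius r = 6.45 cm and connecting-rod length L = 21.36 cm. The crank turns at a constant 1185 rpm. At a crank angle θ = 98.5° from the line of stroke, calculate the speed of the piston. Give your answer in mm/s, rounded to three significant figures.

ω = 2π·1185/60 = 124.1 rad/s
For an in-line slider-crank, x = r cosθ + √(L² − r² sin²θ), so v = −rω sinθ·[1 + r cosθ/√(L² − r² sin²θ)].
With r = 0.0645 m, L = 0.2136 m, θ = 98.5°: √(L² − r² sin²θ) = 0.20385 m.
v = −0.0645·124.1·0.98902·[1 + 0.0645·-0.14781/0.20385] = -7.5459 m/s.
|v| = 7.5459 m/s = 7545.9 mm/s.

7550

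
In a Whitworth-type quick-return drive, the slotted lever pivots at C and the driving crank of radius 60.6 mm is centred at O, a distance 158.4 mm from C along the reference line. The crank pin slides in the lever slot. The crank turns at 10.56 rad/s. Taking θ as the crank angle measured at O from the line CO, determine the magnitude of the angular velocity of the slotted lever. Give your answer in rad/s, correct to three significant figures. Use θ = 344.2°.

ω = 10.56 rad/s
Crank pin A relative to C: A = (d + r cosθ, r sinθ); lever angle φ = atan2(r sinθ, d + r cosθ).
Differentiating tanφ: φ̇ = rω(d cosθ + r)/(d² + r² + 2dr cosθ).
d² + r² + 2dr cosθ = |CA|² = 0.0472357 m²;  d cosθ + r = +0.21302 m.
|ω_lever| = |0.0606·10.56·+0.21302| / 0.0472357 = 2.8859 rad/s.

2.89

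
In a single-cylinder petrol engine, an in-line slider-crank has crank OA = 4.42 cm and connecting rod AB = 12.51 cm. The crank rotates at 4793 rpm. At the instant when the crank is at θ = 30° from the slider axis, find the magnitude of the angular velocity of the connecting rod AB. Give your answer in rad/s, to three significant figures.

156

ω = 501.9 rad/s (converted from 4793 rpm).
The rod makes angle φ with the slider axis where L sinφ = r sinθ; differentiating, L cosφ·φ̇ = r ω cosθ.
L cosφ = √(L² − r² sin²θ) = 0.12313 m.
|ω_rod| = r ω |cosθ| / √(L² − r² sin²θ) = 0.0442·501.9·0.86603/0.12313 = 156.03 rad/s.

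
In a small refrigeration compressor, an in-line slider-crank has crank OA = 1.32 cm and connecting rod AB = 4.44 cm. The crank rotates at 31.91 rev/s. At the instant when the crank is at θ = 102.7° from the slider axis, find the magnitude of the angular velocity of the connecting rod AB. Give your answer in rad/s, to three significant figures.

13.7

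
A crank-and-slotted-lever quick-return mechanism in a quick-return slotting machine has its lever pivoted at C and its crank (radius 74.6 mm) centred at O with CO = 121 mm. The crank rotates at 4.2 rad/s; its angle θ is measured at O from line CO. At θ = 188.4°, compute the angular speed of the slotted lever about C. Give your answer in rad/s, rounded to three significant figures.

ω = 4.2 rad/s
Crank pin A relative to C: A = (d + r cosθ, r sinθ); lever angle φ = atan2(r sinθ, d + r cosθ).
Differentiating tanφ: φ̇ = rω(d cosθ + r)/(d² + r² + 2dr cosθ).
d² + r² + 2dr cosθ = |CA|² = 0.00234663 m²;  d cosθ + r = -0.045102 m.
|ω_lever| = |0.0746·4.2·-0.045102| / 0.00234663 = 6.022 rad/s.

6.02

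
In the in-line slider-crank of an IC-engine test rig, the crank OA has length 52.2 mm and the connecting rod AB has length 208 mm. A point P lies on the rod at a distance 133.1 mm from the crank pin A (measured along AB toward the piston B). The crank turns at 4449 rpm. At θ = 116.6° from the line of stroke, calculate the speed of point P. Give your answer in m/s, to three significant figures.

ω = 465.9 rad/s.  Crank-pin speed |V_A| = rω = 24.32 m/s, perpendicular to OA.
Rod angle: sinφ = −(r/L) sinθ ⇒ φ = -12.967°; ω_rod = −rω cosθ/√(L²−r²sin²θ) = +53.723 rad/s.
V_P = V_A + ω_rod × AP, with AP = 0.1331 m along the rod.
Components: V_Px = −rω sinθ − a·ω_rod·sinφ = -20.141 m/s;  V_Py = rω cosθ + a·ω_rod·cosφ = -3.9212 m/s.
|V_P| = √(V_Px² + V_Py²) = 20.519 m/s.

20.5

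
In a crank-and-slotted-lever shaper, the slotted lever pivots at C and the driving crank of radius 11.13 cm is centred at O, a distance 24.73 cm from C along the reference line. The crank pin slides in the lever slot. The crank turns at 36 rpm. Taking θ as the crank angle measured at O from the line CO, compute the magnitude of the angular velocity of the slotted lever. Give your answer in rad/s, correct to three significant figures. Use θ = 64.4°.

0.940

ω = 3.77 rad/s (from 36 rpm).
Crank pin A relative to C: A = (d + r cosθ, r sinθ); lever angle φ = atan2(r sinθ, d + r cosθ).
Differentiating tanφ: φ̇ = rω(d cosθ + r)/(d² + r² + 2dr cosθ).
d² + r² + 2dr cosθ = |CA|² = 0.0973309 m²;  d cosθ + r = +0.21815 m.
|ω_lever| = |0.1113·3.77·+0.21815| / 0.0973309 = 0.94046 rad/s.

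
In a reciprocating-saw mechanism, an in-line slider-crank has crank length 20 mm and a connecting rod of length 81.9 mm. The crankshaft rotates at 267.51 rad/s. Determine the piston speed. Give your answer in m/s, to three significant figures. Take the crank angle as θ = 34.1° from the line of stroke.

3.61

ω = 267.5 rad/s
For an in-line slider-crank, x = r cosθ + √(L² − r² sin²θ), so v = −rω sinθ·[1 + r cosθ/√(L² − r² sin²θ)].
With r = 0.02 m, L = 0.0819 m, θ = 34.1°: √(L² − r² sin²θ) = 0.081129 m.
v = −0.02·267.5·0.56064·[1 + 0.02·0.82806/0.081129] = -3.6118 m/s.
|v| = 3.6118 m/s.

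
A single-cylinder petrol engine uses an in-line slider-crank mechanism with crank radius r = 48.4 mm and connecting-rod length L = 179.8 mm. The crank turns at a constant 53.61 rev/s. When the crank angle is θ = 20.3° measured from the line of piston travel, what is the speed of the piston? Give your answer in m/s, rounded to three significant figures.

7.09

ω = 2π·53.6 = 336.8 rad/s
For an in-line slider-crank, x = r cosθ + √(L² − r² sin²θ), so v = −rω sinθ·[1 + r cosθ/√(L² − r² sin²θ)].
With r = 0.0484 m, L = 0.1798 m, θ = 20.3°: √(L² − r² sin²θ) = 0.17901 m.
v = −0.0484·336.8·0.34694·[1 + 0.0484·0.93789/0.17901] = -7.0904 m/s.
|v| = 7.0904 m/s.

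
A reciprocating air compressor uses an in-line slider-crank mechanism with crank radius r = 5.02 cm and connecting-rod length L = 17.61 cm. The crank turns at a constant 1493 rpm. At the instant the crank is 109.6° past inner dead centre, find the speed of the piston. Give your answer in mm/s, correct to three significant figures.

6660

ω = 2π·1493/60 = 156.3 rad/s
For an in-line slider-crank, x = r cosθ + √(L² − r² sin²θ), so v = −rω sinθ·[1 + r cosθ/√(L² − r² sin²θ)].
With r = 0.0502 m, L = 0.1761 m, θ = 109.6°: √(L² − r² sin²θ) = 0.16963 m.
v = −0.0502·156.3·0.94206·[1 + 0.0502·-0.33545/0.16963] = -6.6598 m/s.
|v| = 6.6598 m/s = 6659.8 mm/s.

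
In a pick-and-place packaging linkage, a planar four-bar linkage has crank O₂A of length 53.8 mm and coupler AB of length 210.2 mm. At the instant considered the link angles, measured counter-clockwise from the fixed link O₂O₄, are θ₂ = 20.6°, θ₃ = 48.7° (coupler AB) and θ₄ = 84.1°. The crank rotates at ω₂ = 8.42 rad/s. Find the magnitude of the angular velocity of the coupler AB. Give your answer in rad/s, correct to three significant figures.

ω₂ = 8.42 rad/s
Differentiating the loop-closure r₂e^{iθ₂}+r₃e^{iθ₃}=r₁+r₄e^{iθ₄} gives r₂ω₂e^{iθ₂}+r₃ω₃e^{iθ₃}=r₄ω₄e^{iθ₄}.
Eliminating the other unknown: ω₃ = r₂ω₂ sin(θ₄−θ₂) / [r₃ sin(θ₃−θ₄)].
Numerator sine = +0.89493; denominator sine = -0.57928.
Result = 0.0538·8.42·(+0.89493) / (0.2102·(-0.57928)) = -3.3294 rad/s; magnitude 3.3294 rad/s.

3.33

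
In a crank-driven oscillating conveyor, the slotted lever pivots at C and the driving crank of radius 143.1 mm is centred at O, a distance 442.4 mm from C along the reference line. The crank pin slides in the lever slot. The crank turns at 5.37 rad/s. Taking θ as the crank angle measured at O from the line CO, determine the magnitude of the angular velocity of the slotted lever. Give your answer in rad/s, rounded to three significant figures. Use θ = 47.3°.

ω = 5.37 rad/s
Crank pin A relative to C: A = (d + r cosθ, r sinθ); lever angle φ = atan2(r sinθ, d + r cosθ).
Differentiating tanφ: φ̇ = rω(d cosθ + r)/(d² + r² + 2dr cosθ).
d² + r² + 2dr cosθ = |CA|² = 0.30206 m²;  d cosθ + r = +0.44312 m.
|ω_lever| = |0.1431·5.37·+0.44312| / 0.30206 = 1.1273 rad/s.

1.13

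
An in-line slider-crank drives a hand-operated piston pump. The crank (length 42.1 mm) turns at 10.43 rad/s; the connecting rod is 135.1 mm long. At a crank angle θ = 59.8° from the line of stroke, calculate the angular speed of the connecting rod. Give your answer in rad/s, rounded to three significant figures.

1.70

ω = 10.43 rad/s
The rod makes angle φ with the slider axis where L sinφ = r sinθ; differentiating, L cosφ·φ̇ = r ω cosθ.
L cosφ = √(L² − r² sin²θ) = 0.13011 m.
|ω_rod| = r ω |cosθ| / √(L² − r² sin²θ) = 0.0421·10.43·0.50302/0.13011 = 1.6976 rad/s.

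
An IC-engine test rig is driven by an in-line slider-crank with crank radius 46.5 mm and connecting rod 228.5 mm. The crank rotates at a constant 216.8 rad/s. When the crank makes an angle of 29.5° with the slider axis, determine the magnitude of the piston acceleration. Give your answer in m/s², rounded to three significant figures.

ω = 216.8 rad/s
x(θ) = r cosθ + √(L² − r² sin²θ); with ω constant, a = ω²·d²x/dθ².
d²x/dθ² = −r cosθ − r²(cos2θ)/√u − r⁴ sin²2θ/(4u^{3/2}),  u = L² − r² sin²θ = 0.0516879 m².
Substituting r = 0.0465 m, L = 0.2285 m, θ = 29.5°: d²x/dθ² = -0.045443 m.
a = ω²·d²x/dθ² = (216.8)²·(-0.045443) = -2135.9 m/s²;  |a| = 2135.9 m/s².

2140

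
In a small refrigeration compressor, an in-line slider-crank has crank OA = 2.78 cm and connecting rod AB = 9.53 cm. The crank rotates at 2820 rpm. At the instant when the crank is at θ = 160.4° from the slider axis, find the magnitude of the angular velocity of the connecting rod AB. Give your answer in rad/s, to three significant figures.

81.5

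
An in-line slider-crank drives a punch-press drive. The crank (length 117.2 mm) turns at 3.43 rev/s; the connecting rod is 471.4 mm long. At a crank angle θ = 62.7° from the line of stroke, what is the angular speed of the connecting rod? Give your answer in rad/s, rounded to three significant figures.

ω = 21.55 rad/s (converted from 3.43 rev/s).
The rod makes angle φ with the slider axis where L sinφ = r sinθ; differentiating, L cosφ·φ̇ = r ω cosθ.
L cosφ = √(L² − r² sin²θ) = 0.45975 m.
|ω_rod| = r ω |cosθ| / √(L² − r² sin²θ) = 0.1172·21.55·0.45865/0.45975 = 2.5198 rad/s.

2.52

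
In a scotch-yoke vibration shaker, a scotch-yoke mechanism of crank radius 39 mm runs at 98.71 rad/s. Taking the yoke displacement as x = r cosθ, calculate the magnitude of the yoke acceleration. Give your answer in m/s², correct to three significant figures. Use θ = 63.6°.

169

ω = 98.71 rad/s
x = r cosθ ⇒ ẍ = −rω² cosθ (ω constant).
|a| = rω²|cosθ| = 0.039·(98.71)²·|cos 63.6°| = 168.96 m/s².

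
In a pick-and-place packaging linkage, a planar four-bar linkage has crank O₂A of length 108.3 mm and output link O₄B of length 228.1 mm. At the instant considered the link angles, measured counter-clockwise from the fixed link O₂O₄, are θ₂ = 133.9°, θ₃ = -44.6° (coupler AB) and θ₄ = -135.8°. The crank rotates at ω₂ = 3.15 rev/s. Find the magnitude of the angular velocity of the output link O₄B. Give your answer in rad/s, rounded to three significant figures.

0.246

ω₂ = 19.79 rad/s (from 3.15 rev/s).
Differentiating the loop-closure r₂e^{iθ₂}+r₃e^{iθ₃}=r₁+r₄e^{iθ₄} gives r₂ω₂e^{iθ₂}+r₃ω₃e^{iθ₃}=r₄ω₄e^{iθ₄}.
Eliminating the other unknown: ω₄ = r₂ω₂ sin(θ₂−θ₃) / [r₄ sin(θ₄−θ₃)].
Numerator sine = +0.02618; denominator sine = -0.99978.
Result = 0.1083·19.79·(+0.02618) / (0.2281·(-0.99978)) = -0.24604 rad/s; magnitude 0.24604 rad/s.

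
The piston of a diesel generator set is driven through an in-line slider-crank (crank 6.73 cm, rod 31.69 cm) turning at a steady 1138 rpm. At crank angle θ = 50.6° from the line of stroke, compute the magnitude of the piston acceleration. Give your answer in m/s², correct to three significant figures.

569

ω = 2π·1138/60 = 119.2 rad/s
x(θ) = r cosθ + √(L² − r² sin²θ); with ω constant, a = ω²·d²x/dθ².
d²x/dθ² = −r cosθ − r²(cos2θ)/√u − r⁴ sin²2θ/(4u^{3/2}),  u = L² − r² sin²θ = 0.0977211 m².
Substituting r = 0.0673 m, L = 0.3169 m, θ = 50.6°: d²x/dθ² = -0.040065 m.
a = ω²·d²x/dθ² = (119.2)²·(-0.040065) = -568.99 m/s²;  |a| = 568.99 m/s².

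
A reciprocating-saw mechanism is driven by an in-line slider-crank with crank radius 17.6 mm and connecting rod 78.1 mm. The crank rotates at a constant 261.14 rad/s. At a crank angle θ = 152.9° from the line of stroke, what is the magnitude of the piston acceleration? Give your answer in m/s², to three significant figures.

ω = 261.1 rad/s
x(θ) = r cosθ + √(L² − r² sin²θ); with ω constant, a = ω²·d²x/dθ².
d²x/dθ² = −r cosθ − r²(cos2θ)/√u − r⁴ sin²2θ/(4u^{3/2}),  u = L² − r² sin²θ = 0.00603533 m².
Substituting r = 0.0176 m, L = 0.0781 m, θ = 152.9°: d²x/dθ² = +0.013302 m.
a = ω²·d²x/dθ² = (261.1)²·(+0.013302) = +907.1 m/s²;  |a| = 907.1 m/s².

907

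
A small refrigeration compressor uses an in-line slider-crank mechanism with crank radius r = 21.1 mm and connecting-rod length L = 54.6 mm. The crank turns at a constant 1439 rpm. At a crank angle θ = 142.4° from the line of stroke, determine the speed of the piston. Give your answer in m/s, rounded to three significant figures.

1.33

ω = 2π·1439/60 = 150.7 rad/s
For an in-line slider-crank, x = r cosθ + √(L² − r² sin²θ), so v = −rω sinθ·[1 + r cosθ/√(L² − r² sin²θ)].
With r = 0.0211 m, L = 0.0546 m, θ = 142.4°: √(L² − r² sin²θ) = 0.053061 m.
v = −0.0211·150.7·0.61015·[1 + 0.0211·-0.79229/0.053061] = -1.3288 m/s.
|v| = 1.3288 m/s.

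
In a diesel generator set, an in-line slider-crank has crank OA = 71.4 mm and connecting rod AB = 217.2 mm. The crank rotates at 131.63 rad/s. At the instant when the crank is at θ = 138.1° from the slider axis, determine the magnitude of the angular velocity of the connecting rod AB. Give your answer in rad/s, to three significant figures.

33.0

ω = 131.6 rad/s
The rod makes angle φ with the slider axis where L sinφ = r sinθ; differentiating, L cosφ·φ̇ = r ω cosθ.
L cosφ = √(L² − r² sin²θ) = 0.2119 m.
|ω_rod| = r ω |cosθ| / √(L² − r² sin²θ) = 0.0714·131.6·0.74431/0.2119 = 33.012 rad/s.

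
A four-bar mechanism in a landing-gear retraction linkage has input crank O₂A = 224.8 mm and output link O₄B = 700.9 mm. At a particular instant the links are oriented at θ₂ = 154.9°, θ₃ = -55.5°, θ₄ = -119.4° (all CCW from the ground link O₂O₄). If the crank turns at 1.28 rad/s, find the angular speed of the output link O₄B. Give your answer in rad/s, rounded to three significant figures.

0.231

ω₂ = 1.28 rad/s
Differentiating the loop-closure r₂e^{iθ₂}+r₃e^{iθ₃}=r₁+r₄e^{iθ₄} gives r₂ω₂e^{iθ₂}+r₃ω₃e^{iθ₃}=r₄ω₄e^{iθ₄}.
Eliminating the other unknown: ω₄ = r₂ω₂ sin(θ₂−θ₃) / [r₄ sin(θ₄−θ₃)].
Numerator sine = -0.50603; denominator sine = -0.89803.
Result = 0.2248·1.28·(-0.50603) / (0.7009·(-0.89803)) = +0.23133 rad/s; magnitude 0.23133 rad/s.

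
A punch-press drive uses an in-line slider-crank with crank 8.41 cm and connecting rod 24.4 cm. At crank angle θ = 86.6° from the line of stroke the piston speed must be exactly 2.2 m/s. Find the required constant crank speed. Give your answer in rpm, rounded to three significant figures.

For an in-line slider-crank, |v_piston| = rω|sinθ|·[1 + r cosθ/√(L² − r² sin²θ)].
With r = 0.0841 m, L = 0.244 m, θ = 86.6°: the bracketed kinematic factor |dx/dθ| = 0.08578 m.
ω = v/|dx/dθ| = 2.2/0.08578 = 25.647 rad/s.
N = 60ω/(2π) = 244.91 rpm.

245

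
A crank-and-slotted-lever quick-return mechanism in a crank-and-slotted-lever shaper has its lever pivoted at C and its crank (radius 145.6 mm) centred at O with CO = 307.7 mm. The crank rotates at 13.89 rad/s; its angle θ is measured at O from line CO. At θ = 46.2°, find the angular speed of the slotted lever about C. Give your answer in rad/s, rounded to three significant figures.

4.08

ω = 13.89 rad/s
Crank pin A relative to C: A = (d + r cosθ, r sinθ); lever angle φ = atan2(r sinθ, d + r cosθ).
Differentiating tanφ: φ̇ = rω(d cosθ + r)/(d² + r² + 2dr cosθ).
d² + r² + 2dr cosθ = |CA|² = 0.177896 m²;  d cosθ + r = +0.35857 m.
|ω_lever| = |0.1456·13.89·+0.35857| / 0.177896 = 4.0764 rad/s.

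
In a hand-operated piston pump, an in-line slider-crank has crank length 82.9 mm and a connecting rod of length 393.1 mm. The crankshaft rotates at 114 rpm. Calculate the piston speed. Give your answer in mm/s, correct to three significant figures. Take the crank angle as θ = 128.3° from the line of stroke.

674

ω = 2π·114/60 = 11.94 rad/s
For an in-line slider-crank, x = r cosθ + √(L² − r² sin²θ), so v = −rω sinθ·[1 + r cosθ/√(L² − r² sin²θ)].
With r = 0.0829 m, L = 0.3931 m, θ = 128.3°: √(L² − r² sin²θ) = 0.38768 m.
v = −0.0829·11.94·0.78478·[1 + 0.0829·-0.61978/0.38768] = -0.67373 m/s.
|v| = 0.67373 m/s = 673.73 mm/s.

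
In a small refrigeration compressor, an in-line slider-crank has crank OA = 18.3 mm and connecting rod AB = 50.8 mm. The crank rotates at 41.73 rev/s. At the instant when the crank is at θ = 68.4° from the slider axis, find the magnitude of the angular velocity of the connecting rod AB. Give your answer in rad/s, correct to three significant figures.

36.9

ω = 262.2 rad/s (converted from 41.73 rev/s).
The rod makes angle φ with the slider axis where L sinφ = r sinθ; differentiating, L cosφ·φ̇ = r ω cosθ.
L cosφ = √(L² − r² sin²θ) = 0.047866 m.
|ω_rod| = r ω |cosθ| / √(L² − r² sin²θ) = 0.0183·262.2·0.36812/0.047866 = 36.902 rad/s.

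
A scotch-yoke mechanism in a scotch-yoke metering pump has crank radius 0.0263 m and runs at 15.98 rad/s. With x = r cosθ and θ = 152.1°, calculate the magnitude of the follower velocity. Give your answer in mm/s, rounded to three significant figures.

ω = 15.98 rad/s
x = r cosθ ⇒ ẋ = −rω sinθ.
|v| = rω|sinθ| = 0.0263·15.98·|sin 152.1°| = 0.19666 m/s = 196.66 mm/s.

197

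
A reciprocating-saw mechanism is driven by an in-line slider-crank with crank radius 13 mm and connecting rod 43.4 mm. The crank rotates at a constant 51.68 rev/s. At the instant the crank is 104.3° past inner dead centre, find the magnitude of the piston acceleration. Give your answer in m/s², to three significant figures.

713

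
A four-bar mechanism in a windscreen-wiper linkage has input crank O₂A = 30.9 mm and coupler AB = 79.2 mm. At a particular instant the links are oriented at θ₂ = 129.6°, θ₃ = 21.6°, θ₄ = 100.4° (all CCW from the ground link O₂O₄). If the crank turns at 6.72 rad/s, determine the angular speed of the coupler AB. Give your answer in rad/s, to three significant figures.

ω₂ = 6.72 rad/s
Differentiating the loop-closure r₂e^{iθ₂}+r₃e^{iθ₃}=r₁+r₄e^{iθ₄} gives r₂ω₂e^{iθ₂}+r₃ω₃e^{iθ₃}=r₄ω₄e^{iθ₄}.
Eliminating the other unknown: ω₃ = r₂ω₂ sin(θ₄−θ₂) / [r₃ sin(θ₃−θ₄)].
Numerator sine = -0.48786; denominator sine = -0.98096.
Result = 0.0309·6.72·(-0.48786) / (0.0792·(-0.98096)) = +1.3039 rad/s; magnitude 1.3039 rad/s.

1.30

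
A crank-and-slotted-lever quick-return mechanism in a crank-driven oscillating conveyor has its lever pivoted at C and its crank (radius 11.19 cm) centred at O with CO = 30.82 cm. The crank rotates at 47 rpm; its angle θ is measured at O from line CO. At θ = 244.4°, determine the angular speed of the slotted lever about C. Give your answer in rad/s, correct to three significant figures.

0.151

ω = 4.922 rad/s (from 47 rpm).
Crank pin A relative to C: A = (d + r cosθ, r sinθ); lever angle φ = atan2(r sinθ, d + r cosθ).
Differentiating tanφ: φ̇ = rω(d cosθ + r)/(d² + r² + 2dr cosθ).
d² + r² + 2dr cosθ = |CA|² = 0.0777057 m²;  d cosθ + r = -0.021269 m.
|ω_lever| = |0.1119·4.922·-0.021269| / 0.0777057 = 0.15075 rad/s.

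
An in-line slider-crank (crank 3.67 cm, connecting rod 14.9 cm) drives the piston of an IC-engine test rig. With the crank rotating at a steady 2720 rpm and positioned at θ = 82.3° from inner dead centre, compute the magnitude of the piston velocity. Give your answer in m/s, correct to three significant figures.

ω = 2π·2720/60 = 284.8 rad/s
For an in-line slider-crank, x = r cosθ + √(L² − r² sin²θ), so v = −rω sinθ·[1 + r cosθ/√(L² − r² sin²θ)].
With r = 0.0367 m, L = 0.149 m, θ = 82.3°: √(L² − r² sin²θ) = 0.14449 m.
v = −0.0367·284.8·0.99098·[1 + 0.0367·0.13399/0.14449] = -10.712 m/s.
|v| = 10.712 m/s.

10.7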